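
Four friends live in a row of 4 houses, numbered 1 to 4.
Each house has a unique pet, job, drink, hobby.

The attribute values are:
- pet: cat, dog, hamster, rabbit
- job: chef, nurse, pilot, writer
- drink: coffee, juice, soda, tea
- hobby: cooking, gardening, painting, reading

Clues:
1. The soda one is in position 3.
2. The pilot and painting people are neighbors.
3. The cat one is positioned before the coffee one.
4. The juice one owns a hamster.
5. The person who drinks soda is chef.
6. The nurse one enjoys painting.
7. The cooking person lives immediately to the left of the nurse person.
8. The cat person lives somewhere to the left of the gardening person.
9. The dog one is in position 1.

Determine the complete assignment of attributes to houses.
Solution:

House | Pet | Job | Drink | Hobby
---------------------------------
  1   | dog | pilot | tea | cooking
  2   | hamster | nurse | juice | painting
  3   | cat | chef | soda | reading
  4   | rabbit | writer | coffee | gardening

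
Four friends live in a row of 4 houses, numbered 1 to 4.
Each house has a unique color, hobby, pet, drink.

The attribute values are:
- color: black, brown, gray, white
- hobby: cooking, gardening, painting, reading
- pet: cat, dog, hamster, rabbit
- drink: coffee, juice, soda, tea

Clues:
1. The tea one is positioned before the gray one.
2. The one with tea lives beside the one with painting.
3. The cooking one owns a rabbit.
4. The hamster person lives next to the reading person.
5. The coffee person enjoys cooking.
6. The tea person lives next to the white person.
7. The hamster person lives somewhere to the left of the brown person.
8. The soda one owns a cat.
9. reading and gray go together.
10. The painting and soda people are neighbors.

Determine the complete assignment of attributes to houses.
Solution:

House | Color | Hobby | Pet | Drink
-----------------------------------
  1   | black | gardening | dog | tea
  2   | white | painting | hamster | juice
  3   | gray | reading | cat | soda
  4   | brown | cooking | rabbit | coffee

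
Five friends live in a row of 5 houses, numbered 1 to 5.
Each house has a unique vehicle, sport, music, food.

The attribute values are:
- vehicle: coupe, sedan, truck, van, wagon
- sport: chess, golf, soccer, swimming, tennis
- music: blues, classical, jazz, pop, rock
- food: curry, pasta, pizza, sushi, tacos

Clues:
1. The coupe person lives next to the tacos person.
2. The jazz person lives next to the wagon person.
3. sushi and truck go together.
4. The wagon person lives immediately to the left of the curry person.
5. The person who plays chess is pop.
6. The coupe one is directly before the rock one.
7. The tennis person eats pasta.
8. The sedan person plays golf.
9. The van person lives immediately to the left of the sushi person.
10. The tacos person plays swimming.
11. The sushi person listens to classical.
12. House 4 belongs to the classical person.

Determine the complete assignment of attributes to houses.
Solution:

House | Vehicle | Sport | Music | Food
--------------------------------------
  1   | coupe | tennis | jazz | pasta
  2   | wagon | swimming | rock | tacos
  3   | van | chess | pop | curry
  4   | truck | soccer | classical | sushi
  5   | sedan | golf | blues | pizza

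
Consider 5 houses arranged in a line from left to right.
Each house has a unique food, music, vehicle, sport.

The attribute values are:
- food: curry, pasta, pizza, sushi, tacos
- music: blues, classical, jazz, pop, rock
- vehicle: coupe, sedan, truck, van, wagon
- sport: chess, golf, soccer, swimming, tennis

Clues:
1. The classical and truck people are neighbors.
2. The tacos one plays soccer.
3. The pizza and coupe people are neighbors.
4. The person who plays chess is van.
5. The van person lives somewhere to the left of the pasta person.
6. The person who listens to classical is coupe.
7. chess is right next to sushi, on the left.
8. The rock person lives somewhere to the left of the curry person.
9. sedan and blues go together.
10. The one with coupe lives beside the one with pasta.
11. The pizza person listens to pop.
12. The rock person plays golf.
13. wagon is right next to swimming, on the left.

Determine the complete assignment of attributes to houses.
Solution:

House | Food | Music | Vehicle | Sport
--------------------------------------
  1   | pizza | pop | van | chess
  2   | sushi | classical | coupe | tennis
  3   | pasta | rock | truck | golf
  4   | tacos | jazz | wagon | soccer
  5   | curry | blues | sedan | swimming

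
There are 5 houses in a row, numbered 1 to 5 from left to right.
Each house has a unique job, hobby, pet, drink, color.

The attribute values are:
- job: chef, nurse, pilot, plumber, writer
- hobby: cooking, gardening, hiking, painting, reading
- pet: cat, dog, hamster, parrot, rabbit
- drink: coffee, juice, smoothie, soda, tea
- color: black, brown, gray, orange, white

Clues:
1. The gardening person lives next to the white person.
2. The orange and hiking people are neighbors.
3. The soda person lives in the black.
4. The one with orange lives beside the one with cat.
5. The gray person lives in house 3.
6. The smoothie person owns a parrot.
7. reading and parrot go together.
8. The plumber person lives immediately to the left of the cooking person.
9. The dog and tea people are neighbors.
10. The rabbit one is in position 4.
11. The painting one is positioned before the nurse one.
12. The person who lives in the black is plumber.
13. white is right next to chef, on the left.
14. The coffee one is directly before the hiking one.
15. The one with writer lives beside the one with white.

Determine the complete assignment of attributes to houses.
Solution:

House | Job | Hobby | Pet | Drink | Color
-----------------------------------------
  1   | writer | gardening | dog | coffee | orange
  2   | pilot | hiking | cat | tea | white
  3   | chef | reading | parrot | smoothie | gray
  4   | plumber | painting | rabbit | soda | black
  5   | nurse | cooking | hamster | juice | brown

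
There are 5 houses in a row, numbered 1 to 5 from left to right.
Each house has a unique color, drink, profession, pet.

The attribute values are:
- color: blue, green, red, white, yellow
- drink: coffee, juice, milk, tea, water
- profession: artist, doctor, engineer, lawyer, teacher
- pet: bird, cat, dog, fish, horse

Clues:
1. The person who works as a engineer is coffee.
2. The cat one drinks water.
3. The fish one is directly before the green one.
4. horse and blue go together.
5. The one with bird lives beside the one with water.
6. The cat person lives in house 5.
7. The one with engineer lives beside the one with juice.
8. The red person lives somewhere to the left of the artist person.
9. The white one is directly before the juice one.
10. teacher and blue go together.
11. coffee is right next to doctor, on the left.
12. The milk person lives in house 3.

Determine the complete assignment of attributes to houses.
Solution:

House | Color | Drink | Profession | Pet
----------------------------------------
  1   | white | coffee | engineer | fish
  2   | green | juice | doctor | dog
  3   | blue | milk | teacher | horse
  4   | red | tea | lawyer | bird
  5   | yellow | water | artist | cat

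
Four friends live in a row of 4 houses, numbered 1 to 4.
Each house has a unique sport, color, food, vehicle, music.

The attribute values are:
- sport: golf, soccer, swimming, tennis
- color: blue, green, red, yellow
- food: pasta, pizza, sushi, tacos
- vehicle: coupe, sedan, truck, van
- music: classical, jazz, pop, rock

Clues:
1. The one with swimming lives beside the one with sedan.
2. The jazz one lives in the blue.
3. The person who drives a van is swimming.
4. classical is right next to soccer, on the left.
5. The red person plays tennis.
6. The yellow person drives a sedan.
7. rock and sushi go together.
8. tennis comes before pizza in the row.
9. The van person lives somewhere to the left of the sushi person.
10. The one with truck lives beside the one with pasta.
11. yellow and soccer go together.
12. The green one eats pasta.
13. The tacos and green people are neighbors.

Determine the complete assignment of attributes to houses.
Solution:

House | Sport | Color | Food | Vehicle | Music
----------------------------------------------
  1   | tennis | red | tacos | truck | pop
  2   | swimming | green | pasta | van | classical
  3   | soccer | yellow | sushi | sedan | rock
  4   | golf | blue | pizza | coupe | jazz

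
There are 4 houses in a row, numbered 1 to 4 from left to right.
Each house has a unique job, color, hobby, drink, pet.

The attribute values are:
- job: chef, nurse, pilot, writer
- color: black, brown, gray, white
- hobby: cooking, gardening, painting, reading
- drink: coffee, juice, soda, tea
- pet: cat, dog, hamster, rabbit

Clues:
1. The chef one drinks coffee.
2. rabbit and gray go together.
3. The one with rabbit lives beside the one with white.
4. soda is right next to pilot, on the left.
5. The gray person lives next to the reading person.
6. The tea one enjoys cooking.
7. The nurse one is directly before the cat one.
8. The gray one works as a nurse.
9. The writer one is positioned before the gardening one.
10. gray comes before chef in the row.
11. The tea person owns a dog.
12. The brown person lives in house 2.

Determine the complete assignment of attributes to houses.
Solution:

House | Job | Color | Hobby | Drink | Pet
-----------------------------------------
  1   | writer | black | painting | soda | hamster
  2   | pilot | brown | cooking | tea | dog
  3   | nurse | gray | gardening | juice | rabbit
  4   | chef | white | reading | coffee | cat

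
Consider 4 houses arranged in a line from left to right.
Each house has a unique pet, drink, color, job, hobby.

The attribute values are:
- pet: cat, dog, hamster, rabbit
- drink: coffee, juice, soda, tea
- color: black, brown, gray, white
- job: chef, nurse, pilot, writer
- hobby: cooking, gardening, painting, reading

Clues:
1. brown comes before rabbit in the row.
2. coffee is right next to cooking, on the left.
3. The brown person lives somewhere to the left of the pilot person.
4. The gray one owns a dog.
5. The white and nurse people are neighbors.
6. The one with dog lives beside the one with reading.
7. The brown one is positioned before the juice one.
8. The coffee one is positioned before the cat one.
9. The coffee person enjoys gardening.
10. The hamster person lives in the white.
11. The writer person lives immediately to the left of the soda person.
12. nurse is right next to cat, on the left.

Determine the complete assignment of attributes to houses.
Solution:

House | Pet | Drink | Color | Job | Hobby
-----------------------------------------
  1   | hamster | coffee | white | writer | gardening
  2   | dog | soda | gray | nurse | cooking
  3   | cat | tea | brown | chef | reading
  4   | rabbit | juice | black | pilot | painting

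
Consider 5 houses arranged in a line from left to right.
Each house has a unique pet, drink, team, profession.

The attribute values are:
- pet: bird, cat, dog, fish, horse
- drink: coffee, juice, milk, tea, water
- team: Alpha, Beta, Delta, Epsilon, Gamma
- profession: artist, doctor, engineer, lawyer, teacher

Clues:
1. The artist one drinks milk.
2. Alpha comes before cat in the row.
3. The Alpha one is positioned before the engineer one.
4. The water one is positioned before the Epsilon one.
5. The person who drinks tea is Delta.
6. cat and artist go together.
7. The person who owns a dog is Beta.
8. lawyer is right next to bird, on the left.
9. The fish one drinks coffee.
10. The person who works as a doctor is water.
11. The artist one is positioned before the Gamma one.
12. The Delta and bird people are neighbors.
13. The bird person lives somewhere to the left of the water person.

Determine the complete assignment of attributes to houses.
Solution:

House | Pet | Drink | Team | Profession
---------------------------------------
  1   | horse | tea | Delta | lawyer
  2   | bird | juice | Alpha | teacher
  3   | dog | water | Beta | doctor
  4   | cat | milk | Epsilon | artist
  5   | fish | coffee | Gamma | engineer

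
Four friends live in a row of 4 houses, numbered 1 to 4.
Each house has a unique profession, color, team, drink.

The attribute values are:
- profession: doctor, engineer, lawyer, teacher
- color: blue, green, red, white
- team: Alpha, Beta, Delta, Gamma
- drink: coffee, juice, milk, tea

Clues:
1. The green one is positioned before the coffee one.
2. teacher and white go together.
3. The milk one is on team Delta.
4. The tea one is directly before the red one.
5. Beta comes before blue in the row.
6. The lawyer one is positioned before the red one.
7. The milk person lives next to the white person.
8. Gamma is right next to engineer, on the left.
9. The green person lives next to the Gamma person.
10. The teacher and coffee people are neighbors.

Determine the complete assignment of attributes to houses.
Solution:

House | Profession | Color | Team | Drink
-----------------------------------------
  1   | lawyer | green | Delta | milk
  2   | teacher | white | Gamma | tea
  3   | engineer | red | Beta | coffee
  4   | doctor | blue | Alpha | juice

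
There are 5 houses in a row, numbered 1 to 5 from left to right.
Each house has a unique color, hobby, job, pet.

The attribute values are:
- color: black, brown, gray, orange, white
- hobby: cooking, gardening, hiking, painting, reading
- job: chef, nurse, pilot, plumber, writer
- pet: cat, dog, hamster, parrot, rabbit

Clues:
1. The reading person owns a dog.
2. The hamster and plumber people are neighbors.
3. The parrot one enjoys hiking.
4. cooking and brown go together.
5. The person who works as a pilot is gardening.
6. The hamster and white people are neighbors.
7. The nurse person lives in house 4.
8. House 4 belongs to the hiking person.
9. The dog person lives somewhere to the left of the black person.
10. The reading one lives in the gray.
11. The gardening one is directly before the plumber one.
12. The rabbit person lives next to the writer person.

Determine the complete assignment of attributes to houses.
Solution:

House | Color | Hobby | Job | Pet
---------------------------------
  1   | orange | gardening | pilot | hamster
  2   | white | painting | plumber | rabbit
  3   | gray | reading | writer | dog
  4   | black | hiking | nurse | parrot
  5   | brown | cooking | chef | cat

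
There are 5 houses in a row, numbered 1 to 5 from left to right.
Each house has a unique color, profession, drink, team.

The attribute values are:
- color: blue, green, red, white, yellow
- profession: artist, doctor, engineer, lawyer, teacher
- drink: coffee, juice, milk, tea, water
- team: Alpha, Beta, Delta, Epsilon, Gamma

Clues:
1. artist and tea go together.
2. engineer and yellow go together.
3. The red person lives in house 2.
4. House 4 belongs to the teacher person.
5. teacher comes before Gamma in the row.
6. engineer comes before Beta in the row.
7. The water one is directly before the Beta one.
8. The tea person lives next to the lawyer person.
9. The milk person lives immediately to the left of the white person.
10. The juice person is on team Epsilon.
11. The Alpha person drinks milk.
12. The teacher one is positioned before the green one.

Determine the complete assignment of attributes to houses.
Solution:

House | Color | Profession | Drink | Team
-----------------------------------------
  1   | yellow | engineer | water | Delta
  2   | red | artist | tea | Beta
  3   | blue | lawyer | milk | Alpha
  4   | white | teacher | juice | Epsilon
  5   | green | doctor | coffee | Gamma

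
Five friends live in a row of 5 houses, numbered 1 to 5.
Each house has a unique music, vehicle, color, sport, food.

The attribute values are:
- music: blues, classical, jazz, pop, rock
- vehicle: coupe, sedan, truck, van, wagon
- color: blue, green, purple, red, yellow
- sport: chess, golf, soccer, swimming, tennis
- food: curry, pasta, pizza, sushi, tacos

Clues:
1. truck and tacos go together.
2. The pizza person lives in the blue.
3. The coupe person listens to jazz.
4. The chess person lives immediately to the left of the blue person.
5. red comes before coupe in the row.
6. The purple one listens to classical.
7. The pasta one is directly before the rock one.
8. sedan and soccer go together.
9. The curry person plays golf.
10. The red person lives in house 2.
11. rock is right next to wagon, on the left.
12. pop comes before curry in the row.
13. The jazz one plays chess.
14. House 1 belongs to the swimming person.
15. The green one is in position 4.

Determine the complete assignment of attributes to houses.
Solution:

House | Music | Vehicle | Color | Sport | Food
----------------------------------------------
  1   | pop | van | yellow | swimming | pasta
  2   | rock | truck | red | tennis | tacos
  3   | classical | wagon | purple | golf | curry
  4   | jazz | coupe | green | chess | sushi
  5   | blues | sedan | blue | soccer | pizza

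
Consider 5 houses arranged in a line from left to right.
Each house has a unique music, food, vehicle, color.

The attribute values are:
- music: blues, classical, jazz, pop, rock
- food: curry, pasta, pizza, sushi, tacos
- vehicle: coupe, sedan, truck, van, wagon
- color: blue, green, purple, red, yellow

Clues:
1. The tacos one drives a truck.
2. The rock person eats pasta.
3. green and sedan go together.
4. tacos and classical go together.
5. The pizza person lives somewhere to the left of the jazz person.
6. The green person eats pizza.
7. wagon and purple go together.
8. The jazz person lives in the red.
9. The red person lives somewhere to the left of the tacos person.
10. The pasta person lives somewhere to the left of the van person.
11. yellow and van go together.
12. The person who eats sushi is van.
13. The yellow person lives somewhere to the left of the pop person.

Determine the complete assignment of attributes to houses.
Solution:

House | Music | Food | Vehicle | Color
--------------------------------------
  1   | rock | pasta | wagon | purple
  2   | blues | sushi | van | yellow
  3   | pop | pizza | sedan | green
  4   | jazz | curry | coupe | red
  5   | classical | tacos | truck | blue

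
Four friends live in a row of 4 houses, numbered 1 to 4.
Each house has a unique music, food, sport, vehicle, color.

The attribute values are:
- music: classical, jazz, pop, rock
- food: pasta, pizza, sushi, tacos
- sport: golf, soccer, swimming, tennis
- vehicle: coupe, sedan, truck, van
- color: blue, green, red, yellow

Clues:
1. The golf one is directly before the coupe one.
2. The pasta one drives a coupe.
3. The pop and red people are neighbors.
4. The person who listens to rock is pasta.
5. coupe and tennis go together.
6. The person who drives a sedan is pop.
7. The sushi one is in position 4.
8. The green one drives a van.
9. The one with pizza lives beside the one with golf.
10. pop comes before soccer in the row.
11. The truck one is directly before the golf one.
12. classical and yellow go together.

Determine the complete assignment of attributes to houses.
Solution:

House | Music | Food | Sport | Vehicle | Color
----------------------------------------------
  1   | classical | pizza | swimming | truck | yellow
  2   | pop | tacos | golf | sedan | blue
  3   | rock | pasta | tennis | coupe | red
  4   | jazz | sushi | soccer | van | green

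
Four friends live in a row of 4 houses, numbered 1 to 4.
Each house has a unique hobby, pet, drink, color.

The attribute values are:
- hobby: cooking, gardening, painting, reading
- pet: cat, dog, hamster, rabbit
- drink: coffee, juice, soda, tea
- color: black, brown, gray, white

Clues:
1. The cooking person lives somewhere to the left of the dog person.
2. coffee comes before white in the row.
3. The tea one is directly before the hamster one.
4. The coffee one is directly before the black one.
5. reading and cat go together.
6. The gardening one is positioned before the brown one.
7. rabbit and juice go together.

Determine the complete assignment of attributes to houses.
Solution:

House | Hobby | Pet | Drink | Color
-----------------------------------
  1   | reading | cat | coffee | gray
  2   | cooking | rabbit | juice | black
  3   | gardening | dog | tea | white
  4   | painting | hamster | soda | brown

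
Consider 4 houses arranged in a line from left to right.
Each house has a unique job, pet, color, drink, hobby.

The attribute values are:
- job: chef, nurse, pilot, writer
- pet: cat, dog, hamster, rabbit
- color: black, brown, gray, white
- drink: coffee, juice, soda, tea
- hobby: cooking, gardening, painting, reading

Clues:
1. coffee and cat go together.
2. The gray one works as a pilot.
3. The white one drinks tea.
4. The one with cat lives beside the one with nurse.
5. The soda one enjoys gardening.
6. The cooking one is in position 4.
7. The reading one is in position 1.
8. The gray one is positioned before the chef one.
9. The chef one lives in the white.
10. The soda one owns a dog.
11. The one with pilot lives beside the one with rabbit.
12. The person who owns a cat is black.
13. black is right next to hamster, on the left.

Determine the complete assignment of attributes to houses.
Solution:

House | Job | Pet | Color | Drink | Hobby
-----------------------------------------
  1   | writer | cat | black | coffee | reading
  2   | nurse | hamster | brown | juice | painting
  3   | pilot | dog | gray | soda | gardening
  4   | chef | rabbit | white | tea | cooking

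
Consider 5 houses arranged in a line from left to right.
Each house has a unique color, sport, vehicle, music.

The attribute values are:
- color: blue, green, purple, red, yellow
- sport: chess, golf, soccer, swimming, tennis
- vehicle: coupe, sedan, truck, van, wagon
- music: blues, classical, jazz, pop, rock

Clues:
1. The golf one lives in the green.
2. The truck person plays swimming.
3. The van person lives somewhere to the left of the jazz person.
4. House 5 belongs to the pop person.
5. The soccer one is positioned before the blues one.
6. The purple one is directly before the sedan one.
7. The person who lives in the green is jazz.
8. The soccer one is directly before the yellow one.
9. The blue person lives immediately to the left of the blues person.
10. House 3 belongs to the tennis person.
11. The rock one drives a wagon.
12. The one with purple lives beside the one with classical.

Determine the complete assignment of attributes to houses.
Solution:

House | Color | Sport | Vehicle | Music
---------------------------------------
  1   | purple | chess | wagon | rock
  2   | blue | soccer | sedan | classical
  3   | yellow | tennis | van | blues
  4   | green | golf | coupe | jazz
  5   | red | swimming | truck | pop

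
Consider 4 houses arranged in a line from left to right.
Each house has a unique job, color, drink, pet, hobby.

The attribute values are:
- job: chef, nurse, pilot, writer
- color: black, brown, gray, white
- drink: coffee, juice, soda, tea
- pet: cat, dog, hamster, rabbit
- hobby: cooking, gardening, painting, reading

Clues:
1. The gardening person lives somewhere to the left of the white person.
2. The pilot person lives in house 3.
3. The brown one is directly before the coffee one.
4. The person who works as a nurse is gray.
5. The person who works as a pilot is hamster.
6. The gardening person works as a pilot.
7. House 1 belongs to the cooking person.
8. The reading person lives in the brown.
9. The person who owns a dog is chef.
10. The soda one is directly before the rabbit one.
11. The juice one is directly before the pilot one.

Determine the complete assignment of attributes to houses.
Solution:

House | Job | Color | Drink | Pet | Hobby
-----------------------------------------
  1   | nurse | gray | soda | cat | cooking
  2   | writer | brown | juice | rabbit | reading
  3   | pilot | black | coffee | hamster | gardening
  4   | chef | white | tea | dog | painting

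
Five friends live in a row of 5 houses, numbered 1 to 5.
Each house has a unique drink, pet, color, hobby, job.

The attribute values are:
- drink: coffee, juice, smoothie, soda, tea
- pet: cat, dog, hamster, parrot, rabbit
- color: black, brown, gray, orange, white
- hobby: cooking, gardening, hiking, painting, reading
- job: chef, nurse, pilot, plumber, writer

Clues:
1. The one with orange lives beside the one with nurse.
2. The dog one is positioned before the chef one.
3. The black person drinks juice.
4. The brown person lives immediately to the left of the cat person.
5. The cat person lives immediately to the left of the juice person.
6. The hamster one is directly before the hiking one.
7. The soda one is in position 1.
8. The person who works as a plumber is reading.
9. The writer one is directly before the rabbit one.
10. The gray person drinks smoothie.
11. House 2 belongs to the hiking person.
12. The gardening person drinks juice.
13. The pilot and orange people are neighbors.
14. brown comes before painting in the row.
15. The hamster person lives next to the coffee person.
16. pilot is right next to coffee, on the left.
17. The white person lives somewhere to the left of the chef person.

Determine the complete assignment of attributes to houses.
Solution:

House | Drink | Pet | Color | Hobby | Job
-----------------------------------------
  1   | soda | hamster | brown | cooking | pilot
  2   | coffee | cat | orange | hiking | writer
  3   | juice | rabbit | black | gardening | nurse
  4   | tea | dog | white | reading | plumber
  5   | smoothie | parrot | gray | painting | chef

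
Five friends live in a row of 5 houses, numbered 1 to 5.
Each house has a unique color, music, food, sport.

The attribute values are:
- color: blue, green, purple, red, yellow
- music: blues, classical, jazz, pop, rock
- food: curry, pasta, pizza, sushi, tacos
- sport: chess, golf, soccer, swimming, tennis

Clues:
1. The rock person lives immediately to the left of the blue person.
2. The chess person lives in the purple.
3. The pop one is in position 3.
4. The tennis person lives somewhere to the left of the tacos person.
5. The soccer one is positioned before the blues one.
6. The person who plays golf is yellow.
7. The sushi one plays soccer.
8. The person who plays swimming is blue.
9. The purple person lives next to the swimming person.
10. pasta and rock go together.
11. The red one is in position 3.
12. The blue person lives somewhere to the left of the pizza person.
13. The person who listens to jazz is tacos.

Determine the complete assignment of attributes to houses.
Solution:

House | Color | Music | Food | Sport
------------------------------------
  1   | purple | rock | pasta | chess
  2   | blue | classical | curry | swimming
  3   | red | pop | sushi | soccer
  4   | green | blues | pizza | tennis
  5   | yellow | jazz | tacos | golf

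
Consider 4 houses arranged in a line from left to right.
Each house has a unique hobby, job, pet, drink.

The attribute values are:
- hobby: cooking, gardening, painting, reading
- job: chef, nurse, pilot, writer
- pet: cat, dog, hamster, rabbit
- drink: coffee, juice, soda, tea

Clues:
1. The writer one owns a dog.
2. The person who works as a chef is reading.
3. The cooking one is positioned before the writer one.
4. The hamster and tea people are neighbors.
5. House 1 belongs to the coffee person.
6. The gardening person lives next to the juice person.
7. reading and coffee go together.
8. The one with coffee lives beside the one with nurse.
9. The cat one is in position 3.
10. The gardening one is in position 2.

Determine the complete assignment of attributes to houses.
Solution:

House | Hobby | Job | Pet | Drink
---------------------------------
  1   | reading | chef | hamster | coffee
  2   | gardening | nurse | rabbit | tea
  3   | cooking | pilot | cat | juice
  4   | painting | writer | dog | soda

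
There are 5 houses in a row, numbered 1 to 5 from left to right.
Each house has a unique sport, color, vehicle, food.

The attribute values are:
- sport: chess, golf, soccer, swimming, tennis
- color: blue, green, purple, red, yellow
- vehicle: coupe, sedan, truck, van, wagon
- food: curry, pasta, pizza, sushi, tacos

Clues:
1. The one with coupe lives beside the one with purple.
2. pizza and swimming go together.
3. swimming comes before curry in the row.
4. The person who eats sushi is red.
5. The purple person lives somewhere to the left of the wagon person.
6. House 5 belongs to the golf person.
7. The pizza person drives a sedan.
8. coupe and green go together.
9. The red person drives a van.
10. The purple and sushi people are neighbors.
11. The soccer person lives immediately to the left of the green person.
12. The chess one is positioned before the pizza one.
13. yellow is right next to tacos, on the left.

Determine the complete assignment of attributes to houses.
Solution:

House | Sport | Color | Vehicle | Food
--------------------------------------
  1   | soccer | yellow | truck | pasta
  2   | chess | green | coupe | tacos
  3   | swimming | purple | sedan | pizza
  4   | tennis | red | van | sushi
  5   | golf | blue | wagon | curry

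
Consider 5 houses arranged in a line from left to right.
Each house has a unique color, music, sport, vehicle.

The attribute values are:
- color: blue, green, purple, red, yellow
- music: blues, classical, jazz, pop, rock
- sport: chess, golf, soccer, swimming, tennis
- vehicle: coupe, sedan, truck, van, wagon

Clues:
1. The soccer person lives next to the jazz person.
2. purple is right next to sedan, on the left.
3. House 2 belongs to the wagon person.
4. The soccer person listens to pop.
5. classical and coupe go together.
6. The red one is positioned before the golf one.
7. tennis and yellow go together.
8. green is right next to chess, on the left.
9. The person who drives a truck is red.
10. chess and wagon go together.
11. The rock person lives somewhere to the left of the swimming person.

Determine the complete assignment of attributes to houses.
Solution:

House | Color | Music | Sport | Vehicle
---------------------------------------
  1   | green | pop | soccer | van
  2   | purple | jazz | chess | wagon
  3   | yellow | rock | tennis | sedan
  4   | red | blues | swimming | truck
  5   | blue | classical | golf | coupe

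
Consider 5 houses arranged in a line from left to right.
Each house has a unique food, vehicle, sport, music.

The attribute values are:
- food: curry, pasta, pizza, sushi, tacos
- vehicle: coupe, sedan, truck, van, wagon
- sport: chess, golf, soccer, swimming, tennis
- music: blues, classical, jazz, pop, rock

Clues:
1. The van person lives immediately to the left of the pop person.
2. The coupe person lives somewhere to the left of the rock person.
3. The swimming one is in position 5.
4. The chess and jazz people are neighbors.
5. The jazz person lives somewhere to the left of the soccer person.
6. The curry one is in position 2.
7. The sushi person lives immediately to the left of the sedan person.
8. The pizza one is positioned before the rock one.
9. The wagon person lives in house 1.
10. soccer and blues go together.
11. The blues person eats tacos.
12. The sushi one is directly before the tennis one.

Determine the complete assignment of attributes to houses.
Solution:

House | Food | Vehicle | Sport | Music
--------------------------------------
  1   | sushi | wagon | chess | classical
  2   | curry | sedan | tennis | jazz
  3   | tacos | van | soccer | blues
  4   | pizza | coupe | golf | pop
  5   | pasta | truck | swimming | rock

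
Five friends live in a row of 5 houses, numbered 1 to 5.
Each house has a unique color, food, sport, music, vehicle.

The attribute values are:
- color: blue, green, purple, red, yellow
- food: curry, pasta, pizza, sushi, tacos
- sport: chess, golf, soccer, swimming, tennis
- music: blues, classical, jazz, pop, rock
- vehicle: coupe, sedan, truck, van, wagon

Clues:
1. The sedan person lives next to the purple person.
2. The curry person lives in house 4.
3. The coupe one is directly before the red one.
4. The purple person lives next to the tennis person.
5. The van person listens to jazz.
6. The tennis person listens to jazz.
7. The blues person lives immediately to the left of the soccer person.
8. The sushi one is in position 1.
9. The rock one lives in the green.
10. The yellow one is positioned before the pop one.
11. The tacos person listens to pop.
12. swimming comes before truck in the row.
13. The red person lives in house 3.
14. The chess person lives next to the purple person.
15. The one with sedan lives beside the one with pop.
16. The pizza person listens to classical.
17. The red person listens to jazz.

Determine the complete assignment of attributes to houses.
Solution:

House | Color | Food | Sport | Music | Vehicle
----------------------------------------------
  1   | yellow | sushi | chess | blues | sedan
  2   | purple | tacos | soccer | pop | coupe
  3   | red | pasta | tennis | jazz | van
  4   | green | curry | swimming | rock | wagon
  5   | blue | pizza | golf | classical | truck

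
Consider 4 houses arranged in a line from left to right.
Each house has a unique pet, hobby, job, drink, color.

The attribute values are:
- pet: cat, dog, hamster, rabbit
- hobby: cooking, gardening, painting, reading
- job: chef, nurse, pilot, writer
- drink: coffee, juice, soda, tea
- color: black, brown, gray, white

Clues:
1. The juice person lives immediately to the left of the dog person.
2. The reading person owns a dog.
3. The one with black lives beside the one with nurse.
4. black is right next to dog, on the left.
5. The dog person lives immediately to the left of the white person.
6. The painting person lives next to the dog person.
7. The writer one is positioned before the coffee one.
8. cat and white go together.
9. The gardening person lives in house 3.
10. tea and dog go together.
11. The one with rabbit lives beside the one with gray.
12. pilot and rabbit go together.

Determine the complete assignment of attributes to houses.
Solution:

House | Pet | Hobby | Job | Drink | Color
-----------------------------------------
  1   | rabbit | painting | pilot | juice | black
  2   | dog | reading | nurse | tea | gray
  3   | cat | gardening | writer | soda | white
  4   | hamster | cooking | chef | coffee | brown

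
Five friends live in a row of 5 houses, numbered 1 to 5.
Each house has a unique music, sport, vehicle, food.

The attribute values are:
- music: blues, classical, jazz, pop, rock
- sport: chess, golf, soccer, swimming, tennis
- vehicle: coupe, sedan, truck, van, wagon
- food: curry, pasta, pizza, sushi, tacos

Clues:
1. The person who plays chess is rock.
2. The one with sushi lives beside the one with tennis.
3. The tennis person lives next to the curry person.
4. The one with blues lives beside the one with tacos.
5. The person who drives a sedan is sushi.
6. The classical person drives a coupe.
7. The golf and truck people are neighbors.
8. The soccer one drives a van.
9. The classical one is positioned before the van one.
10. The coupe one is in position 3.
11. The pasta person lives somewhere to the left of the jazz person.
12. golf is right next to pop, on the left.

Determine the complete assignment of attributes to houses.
Solution:

House | Music | Sport | Vehicle | Food
--------------------------------------
  1   | blues | golf | sedan | sushi
  2   | pop | tennis | truck | tacos
  3   | classical | swimming | coupe | curry
  4   | rock | chess | wagon | pasta
  5   | jazz | soccer | van | pizza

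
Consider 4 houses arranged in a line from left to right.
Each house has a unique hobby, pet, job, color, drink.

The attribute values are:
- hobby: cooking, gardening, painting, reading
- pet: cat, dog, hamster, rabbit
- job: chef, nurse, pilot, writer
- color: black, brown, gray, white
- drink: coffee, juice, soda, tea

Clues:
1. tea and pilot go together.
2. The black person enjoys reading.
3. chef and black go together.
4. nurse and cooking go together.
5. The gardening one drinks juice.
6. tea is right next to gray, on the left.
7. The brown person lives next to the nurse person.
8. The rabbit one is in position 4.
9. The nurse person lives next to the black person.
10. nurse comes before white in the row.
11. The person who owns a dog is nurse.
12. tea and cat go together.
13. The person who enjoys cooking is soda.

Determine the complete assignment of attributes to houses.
Solution:

House | Hobby | Pet | Job | Color | Drink
-----------------------------------------
  1   | painting | cat | pilot | brown | tea
  2   | cooking | dog | nurse | gray | soda
  3   | reading | hamster | chef | black | coffee
  4   | gardening | rabbit | writer | white | juice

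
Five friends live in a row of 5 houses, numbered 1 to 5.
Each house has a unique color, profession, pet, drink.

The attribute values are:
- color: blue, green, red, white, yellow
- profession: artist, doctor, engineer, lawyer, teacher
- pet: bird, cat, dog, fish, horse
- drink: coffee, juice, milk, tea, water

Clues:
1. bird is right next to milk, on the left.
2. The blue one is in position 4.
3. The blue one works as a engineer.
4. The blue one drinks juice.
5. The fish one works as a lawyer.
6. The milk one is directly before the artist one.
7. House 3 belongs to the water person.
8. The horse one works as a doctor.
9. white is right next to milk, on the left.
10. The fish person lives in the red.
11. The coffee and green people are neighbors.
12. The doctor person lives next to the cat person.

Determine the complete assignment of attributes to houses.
Solution:

House | Color | Profession | Pet | Drink
----------------------------------------
  1   | white | teacher | bird | coffee
  2   | green | doctor | horse | milk
  3   | yellow | artist | cat | water
  4   | blue | engineer | dog | juice
  5   | red | lawyer | fish | tea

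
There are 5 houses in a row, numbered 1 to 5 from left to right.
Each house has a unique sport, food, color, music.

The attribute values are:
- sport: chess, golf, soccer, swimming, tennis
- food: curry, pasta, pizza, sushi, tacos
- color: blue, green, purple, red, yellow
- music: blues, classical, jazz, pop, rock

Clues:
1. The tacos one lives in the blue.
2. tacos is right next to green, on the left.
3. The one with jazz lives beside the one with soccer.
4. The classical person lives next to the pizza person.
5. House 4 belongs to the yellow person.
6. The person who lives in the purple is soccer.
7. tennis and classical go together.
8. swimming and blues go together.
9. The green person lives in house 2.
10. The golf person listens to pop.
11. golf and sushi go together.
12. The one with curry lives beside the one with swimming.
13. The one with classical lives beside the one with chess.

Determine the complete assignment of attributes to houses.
Solution:

House | Sport | Food | Color | Music
------------------------------------
  1   | tennis | tacos | blue | classical
  2   | chess | pizza | green | jazz
  3   | soccer | curry | purple | rock
  4   | swimming | pasta | yellow | blues
  5   | golf | sushi | red | pop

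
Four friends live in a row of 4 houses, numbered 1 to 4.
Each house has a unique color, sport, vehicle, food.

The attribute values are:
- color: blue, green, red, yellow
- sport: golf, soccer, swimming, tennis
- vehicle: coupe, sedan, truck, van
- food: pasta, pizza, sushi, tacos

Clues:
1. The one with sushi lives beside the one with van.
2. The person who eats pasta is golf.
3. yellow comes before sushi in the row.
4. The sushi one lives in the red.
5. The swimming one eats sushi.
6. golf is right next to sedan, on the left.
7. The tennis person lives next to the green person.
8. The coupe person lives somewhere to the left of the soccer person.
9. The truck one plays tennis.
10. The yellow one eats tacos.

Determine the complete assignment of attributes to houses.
Solution:

House | Color | Sport | Vehicle | Food
--------------------------------------
  1   | yellow | tennis | truck | tacos
  2   | green | golf | coupe | pasta
  3   | red | swimming | sedan | sushi
  4   | blue | soccer | van | pizza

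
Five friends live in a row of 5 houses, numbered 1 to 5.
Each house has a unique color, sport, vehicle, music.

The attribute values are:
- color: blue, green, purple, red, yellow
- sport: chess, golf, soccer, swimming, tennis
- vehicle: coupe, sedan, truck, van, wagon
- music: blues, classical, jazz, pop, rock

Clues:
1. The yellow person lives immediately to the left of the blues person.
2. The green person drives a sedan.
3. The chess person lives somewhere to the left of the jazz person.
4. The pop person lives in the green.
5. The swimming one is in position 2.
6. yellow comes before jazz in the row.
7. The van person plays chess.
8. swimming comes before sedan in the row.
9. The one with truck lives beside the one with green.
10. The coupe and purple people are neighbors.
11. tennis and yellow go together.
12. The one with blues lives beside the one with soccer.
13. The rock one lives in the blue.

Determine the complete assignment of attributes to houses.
Solution:

House | Color | Sport | Vehicle | Music
---------------------------------------
  1   | yellow | tennis | coupe | classical
  2   | purple | swimming | truck | blues
  3   | green | soccer | sedan | pop
  4   | blue | chess | van | rock
  5   | red | golf | wagon | jazz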